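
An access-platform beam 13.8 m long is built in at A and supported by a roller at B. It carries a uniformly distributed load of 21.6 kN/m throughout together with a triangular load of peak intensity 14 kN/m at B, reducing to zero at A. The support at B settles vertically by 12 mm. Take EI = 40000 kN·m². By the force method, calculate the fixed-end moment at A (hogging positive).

Take the reaction at B as the redundant and release it; the primary structure is a cantilever fixed at A.
Primary-structure tip deflection at B by superposition:
  UDL 21.6: wL⁴/(8EI) = 97922/EI
  triangular load, peak 14 at the free end: 11w₀L⁴/(120EI) = 46543/EI
  δ_0 = 144465/EI
Tip deflection under a unit load at B: L³/(3EI) = 876/EI.
With EI = 40000 kN·m²: δ_0 = 3.6116 m and δ_{BB} = 0.021901 m/kN.
Compatibility — the beam at B must follow the support down by 0.012 m: δ_0 − R_B·δ_{BB} = 0.012, so R_B = (3.6116 − 0.012)/0.021901 = 164.4 kN.
Moment equilibrium about A: M_A = Σ(load moments about A) − R_B·L = 2945 − 164.4×13.8 = 677.3 kN·m.

M_A = 677.3 kN·m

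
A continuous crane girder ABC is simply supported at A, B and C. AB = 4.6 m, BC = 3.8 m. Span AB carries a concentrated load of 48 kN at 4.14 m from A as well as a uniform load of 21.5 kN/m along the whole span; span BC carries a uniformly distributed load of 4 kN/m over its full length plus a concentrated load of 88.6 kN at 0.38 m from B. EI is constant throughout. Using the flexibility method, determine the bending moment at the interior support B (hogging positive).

Insert a hinge at B; M_B is the redundant, and each span becomes simply supported.
End slopes at the hinge B, treating each span as simply supported:
  span AB: point load 48 at a = 4.14: Pab(L + a)/(6LEI) = 28.95/EI
  span AB: UDL 21.5: wL³/(24EI) = 87.2/EI
  span BC: UDL 4: wL³/(24EI) = 9.145/EI
  span BC: point load 88.6 at a = 0.38: Pab(L + b)/(6LEI) = 36.46/EI
  relative rotation θ_0 = (116.1 + 45.61)/EI = 161.8/EI
A unit hogging moment at B produces rotation L₁/(3EI) + L₂/(3EI) = 2.8/EI.
Slope continuity at B: θ_0 = M_B·2.8/EI, so M_B = 161.8/2.8 = 57.77 kN·m (hogging).

M_B = 57.77 kN·m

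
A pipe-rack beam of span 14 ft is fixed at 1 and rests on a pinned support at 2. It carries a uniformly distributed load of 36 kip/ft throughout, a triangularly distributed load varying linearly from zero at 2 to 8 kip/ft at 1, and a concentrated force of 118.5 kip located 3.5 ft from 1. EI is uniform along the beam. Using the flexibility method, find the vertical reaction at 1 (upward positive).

Choose R_2 as the redundant. The primary structure is the cantilever fixed at 1.
Primary-structure tip deflection at 2 by superposition:
  UDL 36: wL⁴/(8EI) = 172872/EI
  triangular load, peak 8 at the fixed end: w₀L⁴/(30EI) = 10244/EI
  point load 118.5 at a = 3.5: Pa²(3L − a)/(6EI) = 9315/EI
  δ_0 = 192431/EI
Tip deflection under a unit load at 2: L³/(3EI) = 914.7/EI.
The prop prevents deflection at 2: R_2 = δ_0/δ_{22} = 192431/914.7 = 210.4 kip.
Vertical equilibrium: R_1 = ΣP − R_2 = 678.5 − 210.4 = 468.1 kip.

R_1 = 468.1 kip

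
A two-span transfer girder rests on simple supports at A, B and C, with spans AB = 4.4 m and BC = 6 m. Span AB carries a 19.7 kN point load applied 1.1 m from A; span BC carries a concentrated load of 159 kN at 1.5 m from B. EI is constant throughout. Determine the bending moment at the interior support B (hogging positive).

M_B = 94.6 kN·m

Take M_B as the redundant. Released structure: two simple spans AB and BC with a hinge at B.
Discontinuity in slope at B on the released structure — sum the simple-span end rotations:
  span AB: point load 19.7 at a = 1.1: Pab(L + a)/(6LEI) = 14.9/EI
  span BC: point load 159 at a = 1.5: Pab(L + b)/(6LEI) = 313/EI
  relative rotation θ_0 = (14.9 + 313)/EI = 327.9/EI
A unit hogging moment at B produces rotation L₁/(3EI) + L₂/(3EI) = 3.467/EI.
Slope continuity at B: θ_0 = M_B·3.467/EI, so M_B = 327.9/3.467 = 94.6 kN·m (hogging).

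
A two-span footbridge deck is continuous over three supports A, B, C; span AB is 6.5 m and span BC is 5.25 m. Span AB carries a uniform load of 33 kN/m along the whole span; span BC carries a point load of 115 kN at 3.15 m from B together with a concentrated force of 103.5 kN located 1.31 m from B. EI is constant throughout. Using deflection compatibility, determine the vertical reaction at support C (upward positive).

Release continuity at B by inserting a hinge; the redundant is the internal moment M_B. The primary structure is two simply-supported spans AB and BC.
Discontinuity in slope at B on the released structure — sum the simple-span end rotations:
  span AB: UDL 33: wL³/(24EI) = 377.6/EI
  span BC: point load 115 at a = 3.15: Pab(L + b)/(6LEI) = 177.5/EI
  span BC: point load 103.5 at a = 1.31: Pab(L + b)/(6LEI) = 155.9/EI
  relative rotation θ_0 = (377.6 + 333.4)/EI = 711/EI
A unit hogging moment at B produces rotation L₁/(3EI) + L₂/(3EI) = 3.917/EI.
Compatibility: M_B·(L₁+L₂)/(3EI) = θ_0, giving M_B = 181.5 kN·m (hogging).
Span BC, ΣM about C: R_B^{BC}·5.25 = 649.3 + 181.5, so R_B^{BC} = 158.3 kN and R_C = 218.5 − 158.3 = 60.25 kN.

R_C = 60.25 kN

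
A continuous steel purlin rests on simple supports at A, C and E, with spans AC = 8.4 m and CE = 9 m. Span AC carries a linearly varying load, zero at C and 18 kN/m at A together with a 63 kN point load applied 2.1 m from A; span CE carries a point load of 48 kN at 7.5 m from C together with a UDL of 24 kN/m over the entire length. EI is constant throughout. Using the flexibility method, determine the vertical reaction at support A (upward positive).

R_A = 72.71 kN

Release continuity at C by inserting a hinge; the redundant is the internal moment M_C. The primary structure is two simply-supported spans AC and CE.
Discontinuity in slope at C on the released structure — sum the simple-span end rotations:
  span AC: triangular load, peak 18: 7w₀L³/(360EI) = 207.4/EI
  span AC: point load 63 at a = 2.1: Pab(L + a)/(6LEI) = 173.6/EI
  span CE: point load 48 at a = 7.5: Pab(L + b)/(6LEI) = 105/EI
  span CE: UDL 24: wL³/(24EI) = 729/EI
  relative rotation θ_0 = (381.1 + 834)/EI = 1215/EI
A unit hogging moment at C produces rotation L₁/(3EI) + L₂/(3EI) = 5.8/EI.
Slope continuity at C: θ_0 = M_C·5.8/EI, so M_C = 1215/5.8 = 209.5 kN·m (hogging).
Span AC, ΣM about A with M_C applied at C: R_C^{AC}·8.4 = 344 + 209.5, so R_C^{AC} = 65.89 kN and R_A = 138.6 − 65.89 = 72.71 kN.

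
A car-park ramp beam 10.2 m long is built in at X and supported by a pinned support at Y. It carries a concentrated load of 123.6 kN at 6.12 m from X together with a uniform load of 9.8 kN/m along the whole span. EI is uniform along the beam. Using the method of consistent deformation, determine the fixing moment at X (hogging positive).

Take the reaction at Y as the redundant and release it; the primary structure is a cantilever fixed at X.
Deflection at Y on the released cantilever, summing each load's contribution:
  point load 123.6 at a = 6.12: Pa²(3L − a)/(6EI) = 18888/EI
  UDL 9.8: wL⁴/(8EI) = 13260/EI
  δ_0 = 32148/EI
Tip deflection under a unit load at Y: L³/(3EI) = 353.7/EI.
Compatibility at Y: δ_0 − R_Y·δ_{YY} = 0, so R_Y = 32148/353.7 = 90.88 kN.
Moment equilibrium about X: M_X = Σ(load moments about X) − R_Y·L = 1266 − 90.88×10.2 = 339.2 kN·m.

M_X = 339.2 kN·m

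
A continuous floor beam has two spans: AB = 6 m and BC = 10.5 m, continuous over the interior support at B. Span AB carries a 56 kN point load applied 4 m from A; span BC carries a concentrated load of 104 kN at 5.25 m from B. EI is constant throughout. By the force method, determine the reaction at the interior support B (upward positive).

R_B = 129.4 kN

Insert a hinge at B; M_B is the redundant, and each span becomes simply supported.
Discontinuity in slope at B on the released structure — sum the simple-span end rotations:
  span AB: point load 56 at a = 4: Pab(L + a)/(6LEI) = 124.4/EI
  span BC: point load 104 at a = 5.25: Pab(L + b)/(6LEI) = 716.6/EI
  relative rotation θ_0 = (124.4 + 716.6)/EI = 841.1/EI
A unit hogging moment at B produces rotation L₁/(3EI) + L₂/(3EI) = 5.5/EI.
Compatibility: M_B·(L₁+L₂)/(3EI) = θ_0, giving M_B = 152.9 kN·m (hogging).
Span AB, ΣM about A with M_B applied at B: R_B^{AB}·6 = 224 + 152.9, so R_B^{AB} = 62.82 kN and R_A = 56 − 62.82 = -6.82 kN.
Span BC, ΣM about C: R_B^{BC}·10.5 = 546 + 152.9, so R_B^{BC} = 66.56 kN and R_C = 104 − 66.56 = 37.44 kN.
R_B = 62.82 + 66.56 = 129.4 kN.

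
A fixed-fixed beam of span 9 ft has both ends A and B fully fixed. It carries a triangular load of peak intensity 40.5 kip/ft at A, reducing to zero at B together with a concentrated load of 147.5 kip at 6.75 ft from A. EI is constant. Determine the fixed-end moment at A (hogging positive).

M_A = 226.3 kip·ft

Release both end moments; the primary structure is a simply-supported span AB with redundants M_A and M_B.
End rotations of the released simple span under the applied load (×1/EI):
  at A: triangular load, peak 40.5: w₀L³/(45EI) = 656.1/EI
  at B: triangular load, peak 40.5: 7w₀L³/(360EI) = 574.1/EI
  at A: point load 147.5 at a = 6.75: Pab(L + b)/(6LEI) = 466.7/EI
  at B: point load 147.5 at a = 6.75: Pab(L + a)/(6LEI) = 653.4/EI
  θ_A0 = 1123/EI,  θ_B0 = 1227/EI
Flexibility coefficients: a unit moment at one end gives L/(3EI) there and L/(6EI) at the far end, so f₁₁ = f₂₂ = 3/EI and f₁₂ = f₂₁ = 1.5/EI.
Compatibility — zero rotation at each built-in end:
  3 M_A + 1.5 M_B = 1123
  1.5 M_A + 3 M_B = 1227
Solving the pair gives M_A = 226.3 kip·ft and M_B = 296 kip·ft (hogging).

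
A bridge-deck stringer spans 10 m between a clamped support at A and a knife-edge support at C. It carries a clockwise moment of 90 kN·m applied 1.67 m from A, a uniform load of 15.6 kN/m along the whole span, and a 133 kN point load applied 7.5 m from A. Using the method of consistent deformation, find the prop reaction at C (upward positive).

R_C = 146.8 kN

Remove the prop at C; the released (primary) structure is a cantilever built in at A.
Free-end deflection of the primary structure under the applied loading (downward +):
  clockwise couple 90 at a = 1.67: M₀a(2L − a)/(2EI) = 1377/EI
  UDL 15.6: wL⁴/(8EI) = 19500/EI
  point load 133 at a = 7.5: Pa²(3L − a)/(6EI) = 28055/EI
  δ_0 = 48932/EI
Tip deflection under a unit load at C: L³/(3EI) = 333.3/EI.
Compatibility at C: δ_0 − R_C·δ_{CC} = 0, so R_C = 48932/333.3 = 146.8 kN.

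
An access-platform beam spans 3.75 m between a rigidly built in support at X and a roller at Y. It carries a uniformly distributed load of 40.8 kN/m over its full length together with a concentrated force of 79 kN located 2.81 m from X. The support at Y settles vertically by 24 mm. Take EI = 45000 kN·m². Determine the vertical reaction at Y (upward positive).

R_Y = 45.85 kN

Release the roller at Y. Primary structure: cantilever fixed at X.
Free-end deflection of the primary structure under the applied loading (downward +):
  UDL 40.8: wL⁴/(8EI) = 1009/EI
  point load 79 at a = 2.81: Pa²(3L − a)/(6EI) = 877.5/EI
  δ_0 = 1886/EI
Flexibility coefficient — unit upward force at Y: δ_{YY} = L³/(3EI) = 17.58/EI.
With EI = 45000 kN·m²: δ_0 = 0.041911 m and δ_{YY} = 0.000391 m/kN.
Compatibility — the beam at Y must follow the support down by 0.024 m: δ_0 − R_Y·δ_{YY} = 0.024, so R_Y = (0.041911 − 0.024)/0.000391 = 45.85 kN.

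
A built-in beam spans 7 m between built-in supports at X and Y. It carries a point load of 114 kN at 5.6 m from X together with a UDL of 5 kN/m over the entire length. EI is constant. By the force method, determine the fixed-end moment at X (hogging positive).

Take the two fixed-end moments M_X, M_Y as redundants; the released structure is the simple span XY.
On the primary (simply-supported) span, the end slopes from the loading are:
  at X: point load 114 at a = 5.6: Pab(L + b)/(6LEI) = 178.8/EI
  at Y: point load 114 at a = 5.6: Pab(L + a)/(6LEI) = 268.1/EI
  at X: UDL 5: wL³/(24EI) = 71.46/EI
  at Y: UDL 5: wL³/(24EI) = 71.46/EI
  θ_X0 = 250.2/EI,  θ_Y0 = 339.6/EI
Flexibility coefficients: a unit moment at one end gives L/(3EI) there and L/(6EI) at the far end, so f₁₁ = f₂₂ = 2.333/EI and f₁₂ = f₂₁ = 1.167/EI.
Compatibility — zero rotation at each built-in end:
  2.333 M_X + 1.167 M_Y = 250.2
  1.167 M_X + 2.333 M_Y = 339.6
Solving the pair gives M_X = 45.95 kN·m and M_Y = 122.6 kN·m (hogging).

M_X = 45.95 kN·m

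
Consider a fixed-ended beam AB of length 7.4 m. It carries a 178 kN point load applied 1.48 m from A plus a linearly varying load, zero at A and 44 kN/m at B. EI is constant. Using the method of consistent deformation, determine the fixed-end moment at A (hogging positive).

M_A = 248.9 kN·m

Take the two fixed-end moments M_A, M_B as redundants; the released structure is the simple span AB.
On the primary (simply-supported) span, the end slopes from the loading are:
  at A: point load 178 at a = 1.48: Pab(L + b)/(6LEI) = 467.9/EI
  at B: point load 178 at a = 1.48: Pab(L + a)/(6LEI) = 311.9/EI
  at A: triangular load, peak 44: 7w₀L³/(360EI) = 346.7/EI
  at B: triangular load, peak 44: w₀L³/(45EI) = 396.2/EI
  θ_A0 = 814.6/EI,  θ_B0 = 708.1/EI
Flexibility coefficients: a unit moment at one end gives L/(3EI) there and L/(6EI) at the far end, so f₁₁ = f₂₂ = 2.467/EI and f₁₂ = f₂₁ = 1.233/EI.
Compatibility — zero rotation at each built-in end:
  2.467 M_A + 1.233 M_B = 814.6
  1.233 M_A + 2.467 M_B = 708.1
Solving the pair gives M_A = 248.9 kN·m and M_B = 162.6 kN·m (hogging).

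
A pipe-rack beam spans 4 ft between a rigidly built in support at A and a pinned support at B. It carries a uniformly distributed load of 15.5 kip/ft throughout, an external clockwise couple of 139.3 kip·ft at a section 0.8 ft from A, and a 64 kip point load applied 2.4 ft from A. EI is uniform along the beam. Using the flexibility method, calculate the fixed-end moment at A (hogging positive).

Release the roller at B. Primary structure: cantilever fixed at A.
Deflection at B on the released cantilever, summing each load's contribution:
  UDL 15.5: wL⁴/(8EI) = 496/EI
  clockwise couple 139.3 at a = 0.8: M₀a(2L − a)/(2EI) = 401.2/EI
  point load 64 at a = 2.4: Pa²(3L − a)/(6EI) = 589.8/EI
  δ_0 = 1487/EI
Flexibility coefficient — unit upward force at B: δ_{BB} = L³/(3EI) = 21.33/EI.
Compatibility at B: δ_0 − R_B·δ_{BB} = 0, so R_B = 1487/21.33 = 69.7 kip.
Moment equilibrium about A: M_A = Σ(load moments about A) − R_B·L = 416.9 − 69.7×4 = 138.1 kip·ft.

M_A = 138.1 kip·ft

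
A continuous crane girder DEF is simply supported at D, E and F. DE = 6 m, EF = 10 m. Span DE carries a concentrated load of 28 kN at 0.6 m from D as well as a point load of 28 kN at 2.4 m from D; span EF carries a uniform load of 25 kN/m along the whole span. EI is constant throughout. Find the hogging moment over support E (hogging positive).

Insert a hinge at E; M_E is the redundant, and each span becomes simply supported.
End slopes at the hinge E, treating each span as simply supported:
  span DE: point load 28 at a = 0.6: Pab(L + a)/(6LEI) = 16.63/EI
  span DE: point load 28 at a = 2.4: Pab(L + a)/(6LEI) = 56.45/EI
  span EF: UDL 25: wL³/(24EI) = 1042/EI
  relative rotation θ_0 = (73.08 + 1042)/EI = 1115/EI
A unit hogging moment at E produces rotation L₁/(3EI) + L₂/(3EI) = 5.333/EI.
Compatibility: M_E·(L₁+L₂)/(3EI) = θ_0, giving M_E = 209 kN·m (hogging).

M_E = 209 kN·m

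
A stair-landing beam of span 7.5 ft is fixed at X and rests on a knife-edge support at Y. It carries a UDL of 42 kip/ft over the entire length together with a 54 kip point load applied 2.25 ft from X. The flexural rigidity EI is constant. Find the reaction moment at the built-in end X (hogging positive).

M_X = 367.6 kip·ft

Remove the prop at Y; the released (primary) structure is a cantilever built in at X.
Deflection at Y on the released cantilever, summing each load's contribution:
  UDL 42: wL⁴/(8EI) = 16611/EI
  point load 54 at a = 2.25: Pa²(3L − a)/(6EI) = 922.6/EI
  δ_0 = 17534/EI
Tip deflection under a unit load at Y: L³/(3EI) = 140.6/EI.
The prop prevents deflection at Y: R_Y = δ_0/δ_{YY} = 17534/140.6 = 124.7 kip.
Moment equilibrium about X: M_X = Σ(load moments about X) − R_Y·L = 1303 − 124.7×7.5 = 367.6 kip·ft.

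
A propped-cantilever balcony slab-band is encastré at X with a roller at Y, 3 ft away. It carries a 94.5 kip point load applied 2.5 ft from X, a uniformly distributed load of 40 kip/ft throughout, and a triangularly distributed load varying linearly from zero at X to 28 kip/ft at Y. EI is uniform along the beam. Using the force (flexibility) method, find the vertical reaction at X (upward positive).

Remove the prop at Y; the released (primary) structure is a cantilever built in at X.
Downward deflection at the released point Y due to the loads:
  point load 94.5 at a = 2.5: Pa²(3L − a)/(6EI) = 639.8/EI
  UDL 40: wL⁴/(8EI) = 405/EI
  triangular load, peak 28 at the free end: 11w₀L⁴/(120EI) = 207.9/EI
  δ_0 = 1253/EI
Tip deflection under a unit load at Y: L³/(3EI) = 9/EI.
The prop prevents deflection at Y: R_Y = δ_0/δ_{YY} = 1253/9 = 139.2 kip.
Vertical equilibrium: R_X = ΣP − R_Y = 256.5 − 139.2 = 117.3 kip.

R_X = 117.3 kip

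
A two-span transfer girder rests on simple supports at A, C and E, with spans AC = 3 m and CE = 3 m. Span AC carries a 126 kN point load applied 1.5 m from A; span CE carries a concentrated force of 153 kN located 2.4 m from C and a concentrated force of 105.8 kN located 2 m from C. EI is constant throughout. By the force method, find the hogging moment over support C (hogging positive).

Insert a hinge at C; M_C is the redundant, and each span becomes simply supported.
Rotations at C on the released spans (each span's end-slope, ×1/EI):
  span AC: point load 126 at a = 1.5: Pab(L + a)/(6LEI) = 70.88/EI
  span CE: point load 153 at a = 2.4: Pab(L + b)/(6LEI) = 44.06/EI
  span CE: point load 105.8 at a = 2: Pab(L + b)/(6LEI) = 47.02/EI
  relative rotation θ_0 = (70.88 + 91.09)/EI = 162/EI
A unit hogging moment at C produces rotation L₁/(3EI) + L₂/(3EI) = 2/EI.
Compatibility: M_C·(L₁+L₂)/(3EI) = θ_0, giving M_C = 80.98 kN·m (hogging).

M_C = 80.98 kN·m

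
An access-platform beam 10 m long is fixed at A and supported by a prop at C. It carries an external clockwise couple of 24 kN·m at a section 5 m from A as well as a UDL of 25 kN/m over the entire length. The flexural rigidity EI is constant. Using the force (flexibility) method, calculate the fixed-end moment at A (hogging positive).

Choose R_C as the redundant. The primary structure is the cantilever fixed at A.
Downward deflection at the released point C due to the loads:
  clockwise couple 24 at a = 5: M₀a(2L − a)/(2EI) = 900/EI
  UDL 25: wL⁴/(8EI) = 31250/EI
  δ_0 = 32150/EI
Flexibility coefficient — unit upward force at C: δ_{CC} = L³/(3EI) = 333.3/EI.
Compatibility at C: δ_0 − R_C·δ_{CC} = 0, so R_C = 32150/333.3 = 96.45 kN.
Moment equilibrium about A: M_A = Σ(load moments about A) − R_C·L = 1274 − 96.45×10 = 309.5 kN·m.

M_A = 309.5 kN·m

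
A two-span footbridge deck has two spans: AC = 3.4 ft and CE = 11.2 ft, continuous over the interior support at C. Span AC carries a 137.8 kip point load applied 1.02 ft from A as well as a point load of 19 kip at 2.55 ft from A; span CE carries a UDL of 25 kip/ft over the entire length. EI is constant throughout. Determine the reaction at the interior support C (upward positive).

R_C = 317.5 kip

Release continuity at C by inserting a hinge; the redundant is the internal moment M_C. The primary structure is two simply-supported spans AC and CE.
Rotations at C on the released spans (each span's end-slope, ×1/EI):
  span AC: point load 137.8 at a = 1.02: Pab(L + a)/(6LEI) = 72.48/EI
  span AC: point load 19 at a = 2.55: Pab(L + a)/(6LEI) = 12.01/EI
  span CE: UDL 25: wL³/(24EI) = 1463/EI
  relative rotation θ_0 = (84.49 + 1463)/EI = 1548/EI
A unit hogging moment at C produces rotation L₁/(3EI) + L₂/(3EI) = 4.867/EI.
Compatibility: M_C·(L₁+L₂)/(3EI) = θ_0, giving M_C = 318.1 kip·ft (hogging).
Span AC, ΣM about A with M_C applied at C: R_C^{AC}·3.4 = 189 + 318.1, so R_C^{AC} = 149.1 kip and R_A = 156.8 − 149.1 = 7.659 kip.
Span CE, ΣM about E: R_C^{CE}·11.2 = 1568 + 318.1, so R_C^{CE} = 168.4 kip and R_E = 280 − 168.4 = 111.6 kip.
R_C = 149.1 + 168.4 = 317.5 kip.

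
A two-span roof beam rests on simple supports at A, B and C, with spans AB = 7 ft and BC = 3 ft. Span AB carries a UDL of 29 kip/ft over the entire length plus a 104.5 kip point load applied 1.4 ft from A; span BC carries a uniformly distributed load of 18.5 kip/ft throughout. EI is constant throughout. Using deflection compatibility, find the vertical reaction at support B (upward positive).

R_B = 235.7 kip

Release continuity at B by inserting a hinge; the redundant is the internal moment M_B. The primary structure is two simply-supported spans AB and BC.
End slopes at the hinge B, treating each span as simply supported:
  span AB: UDL 29: wL³/(24EI) = 414.5/EI
  span AB: point load 104.5 at a = 1.4: Pab(L + a)/(6LEI) = 163.9/EI
  span BC: UDL 18.5: wL³/(24EI) = 20.81/EI
  relative rotation θ_0 = (578.3 + 20.81)/EI = 599.1/EI
A unit hogging moment at B produces rotation L₁/(3EI) + L₂/(3EI) = 3.333/EI.
Slope continuity at B: θ_0 = M_B·3.333/EI, so M_B = 599.1/3.333 = 179.7 kip·ft (hogging).
Span AB, ΣM about A with M_B applied at B: R_B^{AB}·7 = 856.8 + 179.7, so R_B^{AB} = 148.1 kip and R_A = 307.5 − 148.1 = 159.4 kip.
Span BC, ΣM about C: R_B^{BC}·3 = 83.25 + 179.7, so R_B^{BC} = 87.66 kip and R_C = 55.5 − 87.66 = -32.16 kip.
R_B = 148.1 + 87.66 = 235.7 kip.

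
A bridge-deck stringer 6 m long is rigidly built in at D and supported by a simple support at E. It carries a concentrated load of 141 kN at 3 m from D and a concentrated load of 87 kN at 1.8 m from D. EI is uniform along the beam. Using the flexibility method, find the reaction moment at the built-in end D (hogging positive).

M_D = 251.8 kN·m

Take the reaction at E as the redundant and release it; the primary structure is a cantilever fixed at D.
Free-end deflection of the primary structure under the applied loading (downward +):
  point load 141 at a = 3: Pa²(3L − a)/(6EI) = 3172/EI
  point load 87 at a = 1.8: Pa²(3L − a)/(6EI) = 761.1/EI
  δ_0 = 3934/EI
Flexibility coefficient — unit upward force at E: δ_{EE} = L³/(3EI) = 72/EI.
Compatibility at E: δ_0 − R_E·δ_{EE} = 0, so R_E = 3934/72 = 54.63 kN.
Moment equilibrium about D: M_D = Σ(load moments about D) − R_E·L = 579.6 − 54.63×6 = 251.8 kN·m.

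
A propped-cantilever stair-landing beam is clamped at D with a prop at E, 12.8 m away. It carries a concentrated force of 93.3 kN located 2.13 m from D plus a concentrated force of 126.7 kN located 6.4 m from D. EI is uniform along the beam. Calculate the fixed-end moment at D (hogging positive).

M_D = 456 kN·m

Choose R_E as the redundant. The primary structure is the cantilever fixed at D.
Primary-structure tip deflection at E by superposition:
  point load 93.3 at a = 2.13: Pa²(3L − a)/(6EI) = 2559/EI
  point load 126.7 at a = 6.4: Pa²(3L − a)/(6EI) = 27678/EI
  δ_0 = 30237/EI
Tip deflection under a unit load at E: L³/(3EI) = 699.1/EI.
Compatibility at E: δ_0 − R_E·δ_{EE} = 0, so R_E = 30237/699.1 = 43.25 kN.
Moment equilibrium about D: M_D = Σ(load moments about D) − R_E·L = 1010 − 43.25×12.8 = 456 kN·m.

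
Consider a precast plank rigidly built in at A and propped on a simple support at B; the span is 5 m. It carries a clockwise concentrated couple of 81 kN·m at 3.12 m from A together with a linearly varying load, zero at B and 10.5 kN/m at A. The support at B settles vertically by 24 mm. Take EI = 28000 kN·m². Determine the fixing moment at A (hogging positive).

Take the reaction at B as the redundant and release it; the primary structure is a cantilever fixed at A.
Free-end deflection of the primary structure under the applied loading (downward +):
  clockwise couple 81 at a = 3.12: M₀a(2L − a)/(2EI) = 869.4/EI
  triangular load, peak 10.5 at the fixed end: w₀L⁴/(30EI) = 218.8/EI
  δ_0 = 1088/EI
Tip deflection under a unit load at B: L³/(3EI) = 41.67/EI.
With EI = 28000 kN·m²: δ_0 = 0.038861 m and δ_{BB} = 0.001488 m/kN.
Compatibility — the beam at B must follow the support down by 0.024 m: δ_0 − R_B·δ_{BB} = 0.024, so R_B = (0.038861 − 0.024)/0.001488 = 9.987 kN.
Moment equilibrium about A: M_A = Σ(load moments about A) − R_B·L = 124.8 − 9.987×5 = 74.82 kN·m.

M_A = 74.82 kN·m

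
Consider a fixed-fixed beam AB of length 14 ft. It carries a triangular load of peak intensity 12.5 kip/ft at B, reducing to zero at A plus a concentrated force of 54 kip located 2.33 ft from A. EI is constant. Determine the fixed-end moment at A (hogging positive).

M_A = 169.1 kip·ft

Release both end moments; the primary structure is a simply-supported span AB with redundants M_A and M_B.
Simple-span end rotations at A and B under the given loads:
  at A: triangular load, peak 12.5: 7w₀L³/(360EI) = 666.9/EI
  at B: triangular load, peak 12.5: w₀L³/(45EI) = 762.2/EI
  at A: point load 54 at a = 2.33: Pab(L + b)/(6LEI) = 448.7/EI
  at B: point load 54 at a = 2.33: Pab(L + a)/(6LEI) = 285.4/EI
  θ_A0 = 1116/EI,  θ_B0 = 1048/EI
Flexibility coefficients: a unit moment at one end gives L/(3EI) there and L/(6EI) at the far end, so f₁₁ = f₂₂ = 4.667/EI and f₁₂ = f₂₁ = 2.333/EI.
Compatibility — zero rotation at each built-in end:
  4.667 M_A + 2.333 M_B = 1116
  2.333 M_A + 4.667 M_B = 1048
Solving the pair gives M_A = 169.1 kip·ft and M_B = 140 kip·ft (hogging).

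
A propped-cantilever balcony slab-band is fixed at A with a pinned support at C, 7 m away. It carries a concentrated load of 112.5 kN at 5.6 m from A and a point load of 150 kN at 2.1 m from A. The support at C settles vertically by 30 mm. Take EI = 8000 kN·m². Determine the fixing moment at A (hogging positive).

M_A = 277.7 kN·m

Take the reaction at C as the redundant and release it; the primary structure is a cantilever fixed at A.
Deflection at C on the released cantilever, summing each load's contribution:
  point load 112.5 at a = 5.6: Pa²(3L − a)/(6EI) = 9055/EI
  point load 150 at a = 2.1: Pa²(3L − a)/(6EI) = 2084/EI
  δ_0 = 11139/EI
Tip deflection under a unit load at C: L³/(3EI) = 114.3/EI.
With EI = 8000 kN·m²: δ_0 = 1.3924 m and δ_{CC} = 0.014292 m/kN.
Compatibility — the beam at C must follow the support down by 0.03 m: δ_0 − R_C·δ_{CC} = 0.03, so R_C = (1.3924 − 0.03)/0.014292 = 95.33 kN.
Moment equilibrium about A: M_A = Σ(load moments about A) − R_C·L = 945 − 95.33×7 = 277.7 kN·m.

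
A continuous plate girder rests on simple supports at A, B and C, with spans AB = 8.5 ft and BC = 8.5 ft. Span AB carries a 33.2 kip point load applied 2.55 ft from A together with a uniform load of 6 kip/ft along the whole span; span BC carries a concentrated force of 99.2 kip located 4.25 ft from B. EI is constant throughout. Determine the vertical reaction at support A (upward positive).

R_A = 33.99 kip

Insert a hinge at B; M_B is the redundant, and each span becomes simply supported.
Discontinuity in slope at B on the released structure — sum the simple-span end rotations:
  span AB: point load 33.2 at a = 2.55: Pab(L + a)/(6LEI) = 109.1/EI
  span AB: UDL 6: wL³/(24EI) = 153.5/EI
  span BC: point load 99.2 at a = 4.25: Pab(L + b)/(6LEI) = 447.9/EI
  relative rotation θ_0 = (262.7 + 447.9)/EI = 710.6/EI
A unit hogging moment at B produces rotation L₁/(3EI) + L₂/(3EI) = 5.667/EI.
Compatibility: M_B·(L₁+L₂)/(3EI) = θ_0, giving M_B = 125.4 kip·ft (hogging).
Span AB, ΣM about A with M_B applied at B: R_B^{AB}·8.5 = 301.4 + 125.4, so R_B^{AB} = 50.21 kip and R_A = 84.2 − 50.21 = 33.99 kip.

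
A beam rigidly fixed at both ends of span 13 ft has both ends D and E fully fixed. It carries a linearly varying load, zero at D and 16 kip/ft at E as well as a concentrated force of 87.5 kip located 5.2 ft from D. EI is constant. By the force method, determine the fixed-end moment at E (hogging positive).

M_E = 244.4 kip·ft

Release both end moments; the primary structure is a simply-supported span DE with redundants M_D and M_E.
Simple-span end rotations at D and E under the given loads:
  at D: triangular load, peak 16: 7w₀L³/(360EI) = 683.5/EI
  at E: triangular load, peak 16: w₀L³/(45EI) = 781.2/EI
  at D: point load 87.5 at a = 5.2: Pab(L + b)/(6LEI) = 946.4/EI
  at E: point load 87.5 at a = 5.2: Pab(L + a)/(6LEI) = 828.1/EI
  θ_D0 = 1630/EI,  θ_E0 = 1609/EI
Flexibility coefficients: a unit moment at one end gives L/(3EI) there and L/(6EI) at the far end, so f₁₁ = f₂₂ = 4.333/EI and f₁₂ = f₂₁ = 2.167/EI.
Compatibility — zero rotation at each built-in end:
  4.333 M_D + 2.167 M_E = 1630
  2.167 M_D + 4.333 M_E = 1609
Solving the pair gives M_D = 253.9 kip·ft and M_E = 244.4 kip·ft (hogging).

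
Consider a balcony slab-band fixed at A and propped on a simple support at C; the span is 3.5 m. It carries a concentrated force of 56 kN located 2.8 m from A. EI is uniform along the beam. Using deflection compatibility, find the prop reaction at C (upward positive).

R_C = 39.42 kN

Choose R_C as the redundant. The primary structure is the cantilever fixed at A.
Primary-structure tip deflection at C by superposition:
  point load 56 at a = 2.8: Pa²(3L − a)/(6EI) = 563.4/EI
Flexibility coefficient — unit upward force at C: δ_{CC} = L³/(3EI) = 14.29/EI.
Compatibility at C: δ_0 − R_C·δ_{CC} = 0, so R_C = 563.4/14.29 = 39.42 kN.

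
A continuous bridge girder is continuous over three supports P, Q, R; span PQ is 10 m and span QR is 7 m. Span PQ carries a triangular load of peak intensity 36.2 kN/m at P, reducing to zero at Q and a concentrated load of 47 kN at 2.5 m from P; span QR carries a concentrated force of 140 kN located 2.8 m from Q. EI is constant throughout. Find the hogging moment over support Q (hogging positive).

Take M_Q as the redundant. Released structure: two simple spans PQ and QR with a hinge at Q.
Discontinuity in slope at Q on the released structure — sum the simple-span end rotations:
  span PQ: triangular load, peak 36.2: 7w₀L³/(360EI) = 703.9/EI
  span PQ: point load 47 at a = 2.5: Pab(L + a)/(6LEI) = 183.6/EI
  span QR: point load 140 at a = 2.8: Pab(L + b)/(6LEI) = 439/EI
  relative rotation θ_0 = (887.5 + 439)/EI = 1327/EI
A unit hogging moment at Q produces rotation L₁/(3EI) + L₂/(3EI) = 5.667/EI.
Compatibility: M_Q·(L₁+L₂)/(3EI) = θ_0, giving M_Q = 234.1 kN·m (hogging).

M_Q = 234.1 kN·m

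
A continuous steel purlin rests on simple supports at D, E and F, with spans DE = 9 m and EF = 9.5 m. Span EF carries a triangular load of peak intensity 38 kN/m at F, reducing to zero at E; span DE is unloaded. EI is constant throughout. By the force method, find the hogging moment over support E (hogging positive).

Take M_E as the redundant. Released structure: two simple spans DE and EF with a hinge at E.
Rotations at E on the released spans (each span's end-slope, ×1/EI):
  span EF: triangular load, peak 38: 7w₀L³/(360EI) = 633.5/EI
  relative rotation θ_0 = (0 + 633.5)/EI = 633.5/EI
A unit hogging moment at E produces rotation L₁/(3EI) + L₂/(3EI) = 6.167/EI.
Slope continuity at E: θ_0 = M_E·6.167/EI, so M_E = 633.5/6.167 = 102.7 kN·m (hogging).

M_E = 102.7 kN·m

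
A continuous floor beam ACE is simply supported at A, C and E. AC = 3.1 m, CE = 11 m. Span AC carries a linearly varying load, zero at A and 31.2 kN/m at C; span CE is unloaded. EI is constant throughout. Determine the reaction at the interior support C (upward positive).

Take M_C as the redundant. Released structure: two simple spans AC and CE with a hinge at C.
End slopes at the hinge C, treating each span as simply supported:
  span AC: triangular load, peak 31.2: w₀L³/(45EI) = 20.66/EI
  relative rotation θ_0 = (20.66 + 0)/EI = 20.66/EI
A unit hogging moment at C produces rotation L₁/(3EI) + L₂/(3EI) = 4.7/EI.
Compatibility: M_C·(L₁+L₂)/(3EI) = θ_0, giving M_C = 4.395 kN·m (hogging).
Span AC, ΣM about A with M_C applied at C: R_C^{AC}·3.1 = 99.94 + 4.395, so R_C^{AC} = 33.66 kN and R_A = 48.36 − 33.66 = 14.7 kN.
Span CE, ΣM about E: R_C^{CE}·11 = 0 + 4.395, so R_C^{CE} = 0.3995 kN and R_E = 0 − 0.3995 = -0.3995 kN.
R_C = 33.66 + 0.3995 = 34.06 kN.

R_C = 34.06 kN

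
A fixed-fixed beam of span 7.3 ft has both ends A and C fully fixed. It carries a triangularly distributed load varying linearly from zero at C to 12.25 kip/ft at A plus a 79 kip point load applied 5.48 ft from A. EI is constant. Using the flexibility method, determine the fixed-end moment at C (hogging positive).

Take the two fixed-end moments M_A, M_C as redundants; the released structure is the simple span AC.
On the primary (simply-supported) span, the end slopes from the loading are:
  at A: triangular load, peak 12.25: w₀L³/(45EI) = 105.9/EI
  at C: triangular load, peak 12.25: 7w₀L³/(360EI) = 92.66/EI
  at A: point load 79 at a = 5.48: Pab(L + b)/(6LEI) = 164.1/EI
  at C: point load 79 at a = 5.48: Pab(L + a)/(6LEI) = 229.9/EI
  θ_A0 = 270/EI,  θ_C0 = 322.6/EI
Flexibility coefficients: a unit moment at one end gives L/(3EI) there and L/(6EI) at the far end, so f₁₁ = f₂₂ = 2.433/EI and f₁₂ = f₂₁ = 1.217/EI.
Compatibility — zero rotation at each built-in end:
  2.433 M_A + 1.217 M_C = 270
  1.217 M_A + 2.433 M_C = 322.6
Solving the pair gives M_A = 59.55 kip·ft and M_C = 102.8 kip·ft (hogging).

M_C = 102.8 kip·ft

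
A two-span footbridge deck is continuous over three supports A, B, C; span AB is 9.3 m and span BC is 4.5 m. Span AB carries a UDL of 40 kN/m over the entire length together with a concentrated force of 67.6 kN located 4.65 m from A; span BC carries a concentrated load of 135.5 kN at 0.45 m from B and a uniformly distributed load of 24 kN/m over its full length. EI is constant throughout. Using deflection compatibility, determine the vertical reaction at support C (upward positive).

R_C = -23.05 kN

Insert a hinge at B; M_B is the redundant, and each span becomes simply supported.
End slopes at the hinge B, treating each span as simply supported:
  span AB: UDL 40: wL³/(24EI) = 1341/EI
  span AB: point load 67.6 at a = 4.65: Pab(L + a)/(6LEI) = 365.4/EI
  span BC: point load 135.5 at a = 0.45: Pab(L + b)/(6LEI) = 78.2/EI
  span BC: UDL 24: wL³/(24EI) = 91.12/EI
  relative rotation θ_0 = (1706 + 169.3)/EI = 1875/EI
A unit hogging moment at B produces rotation L₁/(3EI) + L₂/(3EI) = 4.6/EI.
Slope continuity at B: θ_0 = M_B·4.6/EI, so M_B = 1875/4.6 = 407.7 kN·m (hogging).
Span BC, ΣM about C: R_B^{BC}·4.5 = 791.8 + 407.7, so R_B^{BC} = 266.5 kN and R_C = 243.5 − 266.5 = -23.05 kN.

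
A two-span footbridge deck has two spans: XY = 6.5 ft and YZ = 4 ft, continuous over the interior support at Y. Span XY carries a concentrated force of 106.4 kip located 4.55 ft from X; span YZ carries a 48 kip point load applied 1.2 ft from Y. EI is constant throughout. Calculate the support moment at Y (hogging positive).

Take M_Y as the redundant. Released structure: two simple spans XY and YZ with a hinge at Y.
End slopes at the hinge Y, treating each span as simply supported:
  span XY: point load 106.4 at a = 4.55: Pab(L + a)/(6LEI) = 267.5/EI
  span YZ: point load 48 at a = 1.2: Pab(L + b)/(6LEI) = 45.7/EI
  relative rotation θ_0 = (267.5 + 45.7)/EI = 313.2/EI
A unit hogging moment at Y produces rotation L₁/(3EI) + L₂/(3EI) = 3.5/EI.
Compatibility: M_Y·(L₁+L₂)/(3EI) = θ_0, giving M_Y = 89.48 kip·ft (hogging).

M_Y = 89.48 kip·ft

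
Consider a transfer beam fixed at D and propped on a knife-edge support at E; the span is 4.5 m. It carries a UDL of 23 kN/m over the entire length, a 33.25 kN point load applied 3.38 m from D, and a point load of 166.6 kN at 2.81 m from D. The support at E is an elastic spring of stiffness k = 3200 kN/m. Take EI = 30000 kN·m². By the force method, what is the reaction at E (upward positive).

R_E = 104.7 kN

Release the roller at E. Primary structure: cantilever fixed at D.
Deflection at E on the released cantilever, summing each load's contribution:
  UDL 23: wL⁴/(8EI) = 1179/EI
  point load 33.25 at a = 3.38: Pa²(3L − a)/(6EI) = 640.7/EI
  point load 166.6 at a = 2.81: Pa²(3L − a)/(6EI) = 2344/EI
  δ_0 = 4163/EI
Flexibility coefficient — unit upward force at E: δ_{EE} = L³/(3EI) = 30.38/EI.
With EI = 30000 kN·m²: δ_0 = 0.13878 m and δ_{EE} = 0.001012 m/kN.
Compatibility — the spring shortens by R_E/k under the reaction it provides: δ_0 − R_E·δ_{EE} = R_E/k. With 1/k = 0.000313 m/kN, R_E = δ_0 / (δ_{EE} + 1/k) = 0.13878 / (0.001012 + 0.000313) = 104.7 kN.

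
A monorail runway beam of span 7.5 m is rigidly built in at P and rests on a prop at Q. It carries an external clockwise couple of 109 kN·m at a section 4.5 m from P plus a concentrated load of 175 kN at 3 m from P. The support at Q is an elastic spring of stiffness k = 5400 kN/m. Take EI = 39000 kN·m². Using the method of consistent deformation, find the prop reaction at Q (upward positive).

Release the roller at Q. Primary structure: cantilever fixed at P.
Deflection at Q on the released cantilever, summing each load's contribution:
  clockwise couple 109 at a = 4.5: M₀a(2L − a)/(2EI) = 2575/EI
  point load 175 at a = 3: Pa²(3L − a)/(6EI) = 5119/EI
  δ_0 = 7694/EI
Flexibility coefficient — unit upward force at Q: δ_{QQ} = L³/(3EI) = 140.6/EI.
With EI = 39000 kN·m²: δ_0 = 0.19728 m and δ_{QQ} = 0.003606 m/kN.
Compatibility — the spring shortens by R_Q/k under the reaction it provides: δ_0 − R_Q·δ_{QQ} = R_Q/k. With 1/k = 0.000185 m/kN, R_Q = δ_0 / (δ_{QQ} + 1/k) = 0.19728 / (0.003606 + 0.000185) = 52.04 kN.

R_Q = 52.04 kN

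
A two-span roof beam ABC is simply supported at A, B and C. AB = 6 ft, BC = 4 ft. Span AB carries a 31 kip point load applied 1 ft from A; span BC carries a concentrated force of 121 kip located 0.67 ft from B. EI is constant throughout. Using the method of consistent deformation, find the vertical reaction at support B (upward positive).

Insert a hinge at B; M_B is the redundant, and each span becomes simply supported.
End slopes at the hinge B, treating each span as simply supported:
  span AB: point load 31 at a = 1: Pab(L + a)/(6LEI) = 30.14/EI
  span BC: point load 121 at a = 0.67: Pab(L + b)/(6LEI) = 82.45/EI
  relative rotation θ_0 = (30.14 + 82.45)/EI = 112.6/EI
A unit hogging moment at B produces rotation L₁/(3EI) + L₂/(3EI) = 3.333/EI.
Compatibility: M_B·(L₁+L₂)/(3EI) = θ_0, giving M_B = 33.78 kip·ft (hogging).
Span AB, ΣM about A with M_B applied at B: R_B^{AB}·6 = 31 + 33.78, so R_B^{AB} = 10.8 kip and R_A = 31 − 10.8 = 20.2 kip.
Span BC, ΣM about C: R_B^{BC}·4 = 402.9 + 33.78, so R_B^{BC} = 109.2 kip and R_C = 121 − 109.2 = 11.82 kip.
R_B = 10.8 + 109.2 = 120 kip.

R_B = 120 kip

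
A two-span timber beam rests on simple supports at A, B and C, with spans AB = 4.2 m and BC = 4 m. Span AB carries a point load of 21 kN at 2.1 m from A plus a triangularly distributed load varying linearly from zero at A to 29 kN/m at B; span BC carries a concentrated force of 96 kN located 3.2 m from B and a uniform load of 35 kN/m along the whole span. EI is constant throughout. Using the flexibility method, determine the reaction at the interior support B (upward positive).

R_B = 178.4 kN

Release continuity at B by inserting a hinge; the redundant is the internal moment M_B. The primary structure is two simply-supported spans AB and BC.
Discontinuity in slope at B on the released structure — sum the simple-span end rotations:
  span AB: point load 21 at a = 2.1: Pab(L + a)/(6LEI) = 23.15/EI
  span AB: triangular load, peak 29: w₀L³/(45EI) = 47.75/EI
  span BC: point load 96 at a = 3.2: Pab(L + b)/(6LEI) = 49.15/EI
  span BC: UDL 35: wL³/(24EI) = 93.33/EI
  relative rotation θ_0 = (70.9 + 142.5)/EI = 213.4/EI
A unit hogging moment at B produces rotation L₁/(3EI) + L₂/(3EI) = 2.733/EI.
Slope continuity at B: θ_0 = M_B·2.733/EI, so M_B = 213.4/2.733 = 78.07 kN·m (hogging).
Span AB, ΣM about A with M_B applied at B: R_B^{AB}·4.2 = 214.6 + 78.07, so R_B^{AB} = 69.69 kN and R_A = 81.9 − 69.69 = 12.21 kN.
Span BC, ΣM about C: R_B^{BC}·4 = 356.8 + 78.07, so R_B^{BC} = 108.7 kN and R_C = 236 − 108.7 = 127.3 kN.
R_B = 69.69 + 108.7 = 178.4 kN.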